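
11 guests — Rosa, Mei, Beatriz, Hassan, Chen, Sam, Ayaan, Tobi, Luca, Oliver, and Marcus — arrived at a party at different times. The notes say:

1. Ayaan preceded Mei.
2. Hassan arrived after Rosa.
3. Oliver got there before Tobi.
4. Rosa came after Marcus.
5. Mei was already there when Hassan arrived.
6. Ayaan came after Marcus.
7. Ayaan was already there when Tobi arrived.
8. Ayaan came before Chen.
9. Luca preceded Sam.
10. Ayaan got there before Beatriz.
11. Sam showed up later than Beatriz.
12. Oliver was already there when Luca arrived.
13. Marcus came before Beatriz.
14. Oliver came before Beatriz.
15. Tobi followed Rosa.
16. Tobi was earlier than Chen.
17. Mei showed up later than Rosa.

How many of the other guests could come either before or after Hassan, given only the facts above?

6

Forced before Hassan: Ayaan, Marcus, Mei, and Rosa.
That leaves Beatriz, Chen, Luca, Oliver, Sam, and Tobi with no forced order relative to Hassan — 6.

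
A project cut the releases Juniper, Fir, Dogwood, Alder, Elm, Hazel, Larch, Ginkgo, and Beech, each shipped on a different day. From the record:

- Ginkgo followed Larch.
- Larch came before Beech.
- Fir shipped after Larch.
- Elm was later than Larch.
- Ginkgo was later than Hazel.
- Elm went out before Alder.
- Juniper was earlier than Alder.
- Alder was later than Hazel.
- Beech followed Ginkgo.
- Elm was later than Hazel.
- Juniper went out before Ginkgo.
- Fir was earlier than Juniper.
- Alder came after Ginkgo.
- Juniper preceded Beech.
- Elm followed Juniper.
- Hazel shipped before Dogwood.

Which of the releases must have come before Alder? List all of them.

Directly stated before Alder: Elm, Ginkgo, Hazel, and Juniper.
Fir reaches Alder via Fir → Juniper → Alder.
Larch reaches Alder via Larch → Elm → Alder.
No chain forces Dogwood (or any of the others) ahead of Alder.

Elm, Fir, Ginkgo, Hazel, Juniper, Larch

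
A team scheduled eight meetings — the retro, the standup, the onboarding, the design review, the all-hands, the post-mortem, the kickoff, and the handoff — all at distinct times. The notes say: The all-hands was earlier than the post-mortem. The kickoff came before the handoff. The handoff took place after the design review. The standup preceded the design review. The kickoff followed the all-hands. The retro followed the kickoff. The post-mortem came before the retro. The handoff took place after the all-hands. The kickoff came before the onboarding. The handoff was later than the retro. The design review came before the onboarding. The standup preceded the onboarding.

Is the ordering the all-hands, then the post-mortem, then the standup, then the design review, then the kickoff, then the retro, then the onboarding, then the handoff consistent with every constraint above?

yes

Check each stated constraint against the proposed order — e.g. the all-hands is ahead of the kickoff; the all-hands is ahead of the handoff. Every pair is in the required order; nothing is violated.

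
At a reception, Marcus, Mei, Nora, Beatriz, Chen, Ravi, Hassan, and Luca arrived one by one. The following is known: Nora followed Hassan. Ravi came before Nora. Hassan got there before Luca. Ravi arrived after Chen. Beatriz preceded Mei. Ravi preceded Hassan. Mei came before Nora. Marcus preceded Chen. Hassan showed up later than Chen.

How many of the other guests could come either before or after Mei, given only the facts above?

5

Forced before Mei: Beatriz; forced after Mei: Nora.
That leaves Chen, Hassan, Luca, Marcus, and Ravi with no forced order relative to Mei — 5.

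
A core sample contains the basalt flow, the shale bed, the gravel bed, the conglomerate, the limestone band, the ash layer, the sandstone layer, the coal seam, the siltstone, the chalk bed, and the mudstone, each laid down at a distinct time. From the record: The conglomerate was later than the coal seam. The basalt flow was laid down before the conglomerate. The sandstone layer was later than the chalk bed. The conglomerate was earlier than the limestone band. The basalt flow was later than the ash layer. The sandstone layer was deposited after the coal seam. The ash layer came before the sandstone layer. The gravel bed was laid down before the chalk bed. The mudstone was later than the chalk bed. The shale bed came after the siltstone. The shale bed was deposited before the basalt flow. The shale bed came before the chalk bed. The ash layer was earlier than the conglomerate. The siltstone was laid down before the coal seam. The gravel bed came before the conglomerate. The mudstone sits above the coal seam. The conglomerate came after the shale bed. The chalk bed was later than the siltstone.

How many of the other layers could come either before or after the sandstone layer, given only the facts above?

4

Forced before the sandstone layer: the ash layer, the chalk bed, the coal seam, the gravel bed, the shale bed, and the siltstone.
That leaves the basalt flow, the conglomerate, the limestone band, and the mudstone with no forced order relative to the sandstone layer — 4.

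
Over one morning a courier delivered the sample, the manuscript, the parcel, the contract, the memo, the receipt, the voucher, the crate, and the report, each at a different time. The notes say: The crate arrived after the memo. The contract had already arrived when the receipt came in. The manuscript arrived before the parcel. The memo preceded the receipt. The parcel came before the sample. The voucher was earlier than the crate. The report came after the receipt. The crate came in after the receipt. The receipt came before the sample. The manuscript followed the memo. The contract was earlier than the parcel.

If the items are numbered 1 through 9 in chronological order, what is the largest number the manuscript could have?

The manuscript must come before the parcel and the sample — 2 items forced after it.
Everything else can be placed before the manuscript in some valid order, so the manuscript can sit as late as position 9 − 2 = 7.

7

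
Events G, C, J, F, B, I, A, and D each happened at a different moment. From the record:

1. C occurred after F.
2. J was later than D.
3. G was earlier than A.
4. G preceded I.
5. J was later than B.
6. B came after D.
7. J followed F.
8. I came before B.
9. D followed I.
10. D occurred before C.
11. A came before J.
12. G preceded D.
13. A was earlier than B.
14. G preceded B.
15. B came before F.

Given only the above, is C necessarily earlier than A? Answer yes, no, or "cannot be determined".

no

Tracing the constraints gives A → B → F → C, so A must come before C.
That means C cannot be before A.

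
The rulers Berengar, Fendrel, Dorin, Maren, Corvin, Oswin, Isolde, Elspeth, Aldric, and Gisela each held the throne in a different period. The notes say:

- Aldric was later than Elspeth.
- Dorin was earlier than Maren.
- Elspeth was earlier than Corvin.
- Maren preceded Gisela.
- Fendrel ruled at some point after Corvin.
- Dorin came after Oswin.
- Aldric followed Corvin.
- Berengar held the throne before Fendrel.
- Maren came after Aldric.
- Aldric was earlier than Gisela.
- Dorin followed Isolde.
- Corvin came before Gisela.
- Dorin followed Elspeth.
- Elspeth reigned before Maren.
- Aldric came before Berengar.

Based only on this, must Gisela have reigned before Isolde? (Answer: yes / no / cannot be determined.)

Tracing the constraints gives Isolde → Dorin → Maren → Gisela, so Isolde must come before Gisela.
That means Gisela cannot be before Isolde.

no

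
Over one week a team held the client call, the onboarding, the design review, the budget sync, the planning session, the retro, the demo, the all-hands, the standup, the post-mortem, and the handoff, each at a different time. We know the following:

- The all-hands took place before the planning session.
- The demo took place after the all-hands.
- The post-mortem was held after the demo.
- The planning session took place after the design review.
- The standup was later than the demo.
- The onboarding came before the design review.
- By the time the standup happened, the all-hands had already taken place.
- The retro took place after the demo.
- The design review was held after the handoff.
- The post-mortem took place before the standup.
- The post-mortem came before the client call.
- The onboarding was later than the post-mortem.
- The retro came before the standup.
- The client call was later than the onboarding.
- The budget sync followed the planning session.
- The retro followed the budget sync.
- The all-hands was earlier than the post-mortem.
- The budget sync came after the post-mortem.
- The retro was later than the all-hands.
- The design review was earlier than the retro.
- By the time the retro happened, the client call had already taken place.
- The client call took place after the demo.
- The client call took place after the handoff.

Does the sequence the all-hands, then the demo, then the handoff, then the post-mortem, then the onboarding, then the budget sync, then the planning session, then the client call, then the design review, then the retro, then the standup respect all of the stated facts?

no

The constraints require the planning session before the budget sync, but in the proposed sequence the budget sync appears ahead of the planning session. That one violation is enough.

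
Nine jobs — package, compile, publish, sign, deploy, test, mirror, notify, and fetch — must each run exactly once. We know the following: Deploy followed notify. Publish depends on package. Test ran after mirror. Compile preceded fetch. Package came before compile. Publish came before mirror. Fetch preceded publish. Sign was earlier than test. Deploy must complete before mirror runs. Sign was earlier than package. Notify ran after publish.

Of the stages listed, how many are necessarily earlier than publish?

4

Directly stated before publish: fetch and package.
Compile reaches publish via compile → fetch → publish.
Sign reaches publish via sign → package → publish.
No chain forces deploy (or any of the others) ahead of publish.
That's compile, fetch, package, and sign — 4 in all.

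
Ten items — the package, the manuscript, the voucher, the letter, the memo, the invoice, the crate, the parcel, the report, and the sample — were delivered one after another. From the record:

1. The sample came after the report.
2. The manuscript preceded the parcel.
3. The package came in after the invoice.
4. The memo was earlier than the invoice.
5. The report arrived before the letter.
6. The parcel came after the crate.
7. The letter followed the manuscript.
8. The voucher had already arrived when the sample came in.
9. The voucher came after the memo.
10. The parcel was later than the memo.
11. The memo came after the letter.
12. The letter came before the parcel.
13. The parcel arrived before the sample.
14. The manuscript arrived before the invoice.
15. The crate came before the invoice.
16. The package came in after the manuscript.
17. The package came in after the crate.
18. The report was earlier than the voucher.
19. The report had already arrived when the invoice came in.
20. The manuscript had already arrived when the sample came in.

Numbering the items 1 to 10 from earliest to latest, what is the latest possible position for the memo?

5

The memo must come before the invoice, the package, the parcel, the sample, and the voucher — 5 items forced after it.
Everything else can be placed before the memo in some valid order, so the memo can sit as late as position 10 − 5 = 5.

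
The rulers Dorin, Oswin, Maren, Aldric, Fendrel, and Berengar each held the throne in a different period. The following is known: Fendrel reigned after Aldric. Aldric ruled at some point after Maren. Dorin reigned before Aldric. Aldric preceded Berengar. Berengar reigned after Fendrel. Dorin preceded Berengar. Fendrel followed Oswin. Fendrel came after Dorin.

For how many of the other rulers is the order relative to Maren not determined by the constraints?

2

Forced after Maren: Aldric, Berengar, and Fendrel.
That leaves Dorin and Oswin with no forced order relative to Maren — 2.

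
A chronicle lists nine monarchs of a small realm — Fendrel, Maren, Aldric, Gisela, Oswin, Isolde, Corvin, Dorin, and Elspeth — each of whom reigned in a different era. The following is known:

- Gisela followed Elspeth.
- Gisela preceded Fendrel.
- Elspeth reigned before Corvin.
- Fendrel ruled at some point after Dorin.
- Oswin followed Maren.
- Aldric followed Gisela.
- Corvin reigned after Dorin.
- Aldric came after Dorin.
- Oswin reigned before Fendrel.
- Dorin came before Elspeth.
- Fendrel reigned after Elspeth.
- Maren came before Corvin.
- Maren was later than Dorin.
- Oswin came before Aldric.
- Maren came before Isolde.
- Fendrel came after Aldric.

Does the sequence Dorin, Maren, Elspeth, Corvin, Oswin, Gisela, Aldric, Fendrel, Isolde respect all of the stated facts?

Check each stated constraint against the proposed order — e.g. Maren is ahead of Isolde; Dorin is ahead of Fendrel. Every pair is in the required order; nothing is violated.

yes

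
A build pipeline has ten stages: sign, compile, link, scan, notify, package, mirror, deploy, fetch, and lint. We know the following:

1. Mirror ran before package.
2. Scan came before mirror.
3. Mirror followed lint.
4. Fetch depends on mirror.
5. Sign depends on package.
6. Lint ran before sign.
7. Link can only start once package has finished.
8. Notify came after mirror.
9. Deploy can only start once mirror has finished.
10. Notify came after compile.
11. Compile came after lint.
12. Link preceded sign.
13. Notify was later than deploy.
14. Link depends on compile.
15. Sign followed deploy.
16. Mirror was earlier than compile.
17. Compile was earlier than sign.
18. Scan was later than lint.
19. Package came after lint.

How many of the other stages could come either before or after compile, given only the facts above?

Forced before compile: lint, mirror, and scan; forced after compile: link, notify, and sign.
That leaves deploy, fetch, and package with no forced order relative to compile — 3.

3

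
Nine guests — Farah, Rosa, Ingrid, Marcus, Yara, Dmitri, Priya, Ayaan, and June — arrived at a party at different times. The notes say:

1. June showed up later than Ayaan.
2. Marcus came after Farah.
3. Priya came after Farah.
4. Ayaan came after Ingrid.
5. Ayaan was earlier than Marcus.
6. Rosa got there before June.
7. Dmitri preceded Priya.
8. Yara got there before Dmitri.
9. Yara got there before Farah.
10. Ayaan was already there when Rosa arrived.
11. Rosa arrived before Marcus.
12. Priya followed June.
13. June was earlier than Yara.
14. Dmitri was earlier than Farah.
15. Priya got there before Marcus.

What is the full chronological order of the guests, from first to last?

Ingrid, Ayaan, Rosa, June, Yara, Dmitri, Farah, Priya, Marcus

The constraints fix every adjacent pair, so only one ordering works:
Ingrid → Ayaan → Rosa → June → Yara → Dmitri → Farah → Priya → Marcus.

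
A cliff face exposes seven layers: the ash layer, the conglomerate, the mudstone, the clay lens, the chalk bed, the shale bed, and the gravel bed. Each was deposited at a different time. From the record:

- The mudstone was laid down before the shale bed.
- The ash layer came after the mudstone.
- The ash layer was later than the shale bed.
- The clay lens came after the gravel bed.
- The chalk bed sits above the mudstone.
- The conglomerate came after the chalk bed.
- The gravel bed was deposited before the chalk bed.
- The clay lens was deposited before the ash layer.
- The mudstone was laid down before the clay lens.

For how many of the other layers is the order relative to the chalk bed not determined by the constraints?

Forced before the chalk bed: the gravel bed and the mudstone; forced after the chalk bed: the conglomerate.
That leaves the ash layer, the clay lens, and the shale bed with no forced order relative to the chalk bed — 3.

3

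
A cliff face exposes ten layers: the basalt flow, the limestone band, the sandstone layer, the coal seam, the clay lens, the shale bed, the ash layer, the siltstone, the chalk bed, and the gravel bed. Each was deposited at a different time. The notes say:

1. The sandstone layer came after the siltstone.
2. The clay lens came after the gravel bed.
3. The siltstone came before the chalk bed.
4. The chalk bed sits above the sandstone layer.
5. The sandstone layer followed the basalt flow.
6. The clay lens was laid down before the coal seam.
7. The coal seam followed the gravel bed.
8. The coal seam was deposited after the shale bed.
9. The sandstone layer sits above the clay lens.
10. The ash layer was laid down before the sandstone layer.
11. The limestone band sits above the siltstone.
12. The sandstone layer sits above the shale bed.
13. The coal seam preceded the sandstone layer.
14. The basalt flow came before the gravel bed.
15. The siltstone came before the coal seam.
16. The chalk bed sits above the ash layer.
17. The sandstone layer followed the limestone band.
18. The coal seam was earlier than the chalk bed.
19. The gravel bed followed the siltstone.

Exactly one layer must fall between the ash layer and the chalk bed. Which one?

the sandstone layer

Tracing the constraints gives the ash layer → the sandstone layer → the chalk bed, so the sandstone layer sits after the ash layer and before the chalk bed.
No other layer is forced both after the ash layer and before the chalk bed.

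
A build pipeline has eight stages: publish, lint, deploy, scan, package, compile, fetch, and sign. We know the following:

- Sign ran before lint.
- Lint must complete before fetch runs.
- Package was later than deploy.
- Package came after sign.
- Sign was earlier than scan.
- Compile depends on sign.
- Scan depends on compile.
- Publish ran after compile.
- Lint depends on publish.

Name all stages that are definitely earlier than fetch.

compile, lint, publish, sign

Directly stated before fetch: lint.
Compile reaches fetch via compile → publish → lint → fetch.
Publish reaches fetch via publish → lint → fetch.
Sign reaches fetch via sign → lint → fetch.
No chain forces scan (or any of the others) ahead of fetch.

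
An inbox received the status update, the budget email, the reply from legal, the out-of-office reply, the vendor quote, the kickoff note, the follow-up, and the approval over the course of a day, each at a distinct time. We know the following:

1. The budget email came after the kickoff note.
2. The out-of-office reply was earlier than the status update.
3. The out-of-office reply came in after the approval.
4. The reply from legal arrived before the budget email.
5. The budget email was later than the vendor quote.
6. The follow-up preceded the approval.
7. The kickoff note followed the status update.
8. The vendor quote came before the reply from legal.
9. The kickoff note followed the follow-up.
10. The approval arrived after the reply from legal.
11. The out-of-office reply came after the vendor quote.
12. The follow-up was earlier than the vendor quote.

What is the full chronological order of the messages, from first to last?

the follow-up, the vendor quote, the reply from legal, the approval, the out-of-office reply, the status update, the kickoff note, the budget email

The constraints fix every adjacent pair, so only one ordering works:
the follow-up → the vendor quote → the reply from legal → the approval → the out-of-office reply → the status update → the kickoff note → the budget email.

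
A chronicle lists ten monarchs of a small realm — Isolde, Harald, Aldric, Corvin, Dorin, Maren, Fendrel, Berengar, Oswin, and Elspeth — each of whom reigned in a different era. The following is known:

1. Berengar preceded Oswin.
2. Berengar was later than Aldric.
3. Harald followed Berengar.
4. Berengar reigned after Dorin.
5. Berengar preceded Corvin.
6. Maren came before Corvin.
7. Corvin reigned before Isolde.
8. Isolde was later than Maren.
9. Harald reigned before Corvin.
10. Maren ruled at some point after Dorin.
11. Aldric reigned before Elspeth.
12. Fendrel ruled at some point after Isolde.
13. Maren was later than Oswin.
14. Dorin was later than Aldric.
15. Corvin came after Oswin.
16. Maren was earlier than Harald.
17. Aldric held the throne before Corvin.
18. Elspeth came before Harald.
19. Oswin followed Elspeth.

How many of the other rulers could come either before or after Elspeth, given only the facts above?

2

Forced before Elspeth: Aldric; forced after Elspeth: Corvin, Fendrel, Harald, Isolde, Maren, and Oswin.
That leaves Berengar and Dorin with no forced order relative to Elspeth — 2.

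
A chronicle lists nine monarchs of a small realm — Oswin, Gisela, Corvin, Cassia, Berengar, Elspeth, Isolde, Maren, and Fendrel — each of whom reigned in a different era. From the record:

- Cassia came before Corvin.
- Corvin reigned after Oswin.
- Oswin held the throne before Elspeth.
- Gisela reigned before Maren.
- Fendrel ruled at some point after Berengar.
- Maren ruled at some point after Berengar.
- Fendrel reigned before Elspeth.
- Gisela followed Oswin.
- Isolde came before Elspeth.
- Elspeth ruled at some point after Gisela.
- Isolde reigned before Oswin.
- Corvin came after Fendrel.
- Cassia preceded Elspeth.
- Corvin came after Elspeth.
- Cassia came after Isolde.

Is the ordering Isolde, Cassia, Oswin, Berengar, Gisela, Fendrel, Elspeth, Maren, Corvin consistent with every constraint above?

Check each stated constraint against the proposed order — e.g. Oswin is ahead of Corvin; Cassia is ahead of Corvin. Every pair is in the required order; nothing is violated.

yes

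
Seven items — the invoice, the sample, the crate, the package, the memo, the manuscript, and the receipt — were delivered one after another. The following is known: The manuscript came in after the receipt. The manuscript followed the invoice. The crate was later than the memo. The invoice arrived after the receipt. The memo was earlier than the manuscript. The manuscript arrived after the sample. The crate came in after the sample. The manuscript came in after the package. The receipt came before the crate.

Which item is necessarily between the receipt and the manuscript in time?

the invoice

Tracing the constraints gives the receipt → the invoice → the manuscript, so the invoice sits after the receipt and before the manuscript.
No other item is forced both after the receipt and before the manuscript.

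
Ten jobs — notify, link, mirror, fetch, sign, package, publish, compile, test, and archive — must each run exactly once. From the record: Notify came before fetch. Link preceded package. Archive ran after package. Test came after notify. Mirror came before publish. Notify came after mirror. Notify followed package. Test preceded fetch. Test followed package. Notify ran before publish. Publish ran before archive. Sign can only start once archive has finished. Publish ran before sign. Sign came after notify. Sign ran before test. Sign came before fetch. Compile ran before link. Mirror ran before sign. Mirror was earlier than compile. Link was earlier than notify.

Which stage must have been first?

Mirror has a chain of constraints placing it before every other stage, so mirror must be first.

mirror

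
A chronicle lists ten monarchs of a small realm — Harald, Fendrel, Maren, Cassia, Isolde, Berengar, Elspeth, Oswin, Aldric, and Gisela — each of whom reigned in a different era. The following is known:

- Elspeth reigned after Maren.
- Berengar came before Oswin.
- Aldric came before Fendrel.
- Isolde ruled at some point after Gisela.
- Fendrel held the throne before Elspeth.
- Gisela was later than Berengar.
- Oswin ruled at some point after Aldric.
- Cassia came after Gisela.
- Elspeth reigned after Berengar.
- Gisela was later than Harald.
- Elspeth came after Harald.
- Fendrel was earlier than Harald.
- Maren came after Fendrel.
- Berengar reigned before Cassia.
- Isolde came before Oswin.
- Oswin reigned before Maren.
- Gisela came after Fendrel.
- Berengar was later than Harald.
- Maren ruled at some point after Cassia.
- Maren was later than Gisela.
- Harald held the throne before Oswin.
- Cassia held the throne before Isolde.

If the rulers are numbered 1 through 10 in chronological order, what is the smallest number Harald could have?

Aldric and Fendrel must both come before Harald — 2 forced predecessors.
Nothing else is forced ahead of Harald, so their earliest slot is position 2 + 1 = 3.

3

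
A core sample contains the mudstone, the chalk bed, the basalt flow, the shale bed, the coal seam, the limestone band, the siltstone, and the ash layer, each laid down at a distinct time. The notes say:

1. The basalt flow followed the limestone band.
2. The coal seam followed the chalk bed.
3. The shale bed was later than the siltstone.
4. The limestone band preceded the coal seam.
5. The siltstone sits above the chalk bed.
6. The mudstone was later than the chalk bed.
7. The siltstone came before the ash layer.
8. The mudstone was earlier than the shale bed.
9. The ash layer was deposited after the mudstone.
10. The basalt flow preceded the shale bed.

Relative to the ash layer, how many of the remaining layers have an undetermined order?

Forced before the ash layer: the chalk bed, the mudstone, and the siltstone.
That leaves the basalt flow, the coal seam, the limestone band, and the shale bed with no forced order relative to the ash layer — 4.

4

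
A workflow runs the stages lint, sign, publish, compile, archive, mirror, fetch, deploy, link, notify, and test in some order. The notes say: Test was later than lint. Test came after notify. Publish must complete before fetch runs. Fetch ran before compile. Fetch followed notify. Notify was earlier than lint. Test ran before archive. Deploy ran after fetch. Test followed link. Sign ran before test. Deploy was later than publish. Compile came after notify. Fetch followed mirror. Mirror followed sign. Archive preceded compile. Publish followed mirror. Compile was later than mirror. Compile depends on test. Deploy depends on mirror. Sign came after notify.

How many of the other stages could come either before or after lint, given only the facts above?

Forced before lint: notify; forced after lint: archive, compile, and test.
That leaves deploy, fetch, link, mirror, publish, and sign with no forced order relative to lint — 6.

6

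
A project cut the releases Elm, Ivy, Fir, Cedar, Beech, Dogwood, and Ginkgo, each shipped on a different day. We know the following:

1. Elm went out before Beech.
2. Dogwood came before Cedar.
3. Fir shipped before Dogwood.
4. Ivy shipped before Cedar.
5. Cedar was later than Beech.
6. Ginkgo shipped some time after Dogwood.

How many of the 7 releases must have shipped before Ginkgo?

Directly stated before Ginkgo: Dogwood.
Fir reaches Ginkgo via Fir → Dogwood → Ginkgo.
No chain forces Elm (or any of the others) ahead of Ginkgo.
That's Dogwood and Fir — 2 in all.

2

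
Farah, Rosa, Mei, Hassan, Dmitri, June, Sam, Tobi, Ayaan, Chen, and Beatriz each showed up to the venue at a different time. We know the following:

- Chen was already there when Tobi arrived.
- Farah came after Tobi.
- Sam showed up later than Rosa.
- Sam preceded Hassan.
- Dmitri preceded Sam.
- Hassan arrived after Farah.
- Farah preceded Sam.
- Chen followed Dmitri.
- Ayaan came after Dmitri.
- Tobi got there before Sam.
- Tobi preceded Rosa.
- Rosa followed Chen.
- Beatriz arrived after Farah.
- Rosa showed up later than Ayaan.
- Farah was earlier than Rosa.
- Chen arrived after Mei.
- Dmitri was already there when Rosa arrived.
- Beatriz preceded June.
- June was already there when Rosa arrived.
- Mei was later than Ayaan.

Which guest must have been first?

Dmitri

Dmitri has a chain of constraints placing them before every other guest, so Dmitri must be first.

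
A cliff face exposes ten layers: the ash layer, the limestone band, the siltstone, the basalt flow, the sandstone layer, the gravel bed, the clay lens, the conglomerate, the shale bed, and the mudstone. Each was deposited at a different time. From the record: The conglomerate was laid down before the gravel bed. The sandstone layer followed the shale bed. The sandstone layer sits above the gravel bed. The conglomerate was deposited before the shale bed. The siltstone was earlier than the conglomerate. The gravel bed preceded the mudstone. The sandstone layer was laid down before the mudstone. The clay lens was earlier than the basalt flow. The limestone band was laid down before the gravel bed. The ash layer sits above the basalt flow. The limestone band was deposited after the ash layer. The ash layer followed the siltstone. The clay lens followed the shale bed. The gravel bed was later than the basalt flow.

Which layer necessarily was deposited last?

Every other layer has a chain of constraints placing it before the mudstone, so the mudstone is last.

the mudstone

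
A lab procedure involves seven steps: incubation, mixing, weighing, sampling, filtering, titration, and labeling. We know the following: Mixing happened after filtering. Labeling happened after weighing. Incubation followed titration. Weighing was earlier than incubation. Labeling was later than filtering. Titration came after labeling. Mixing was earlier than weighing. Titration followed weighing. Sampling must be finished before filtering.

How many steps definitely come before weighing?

3

Directly stated before weighing: mixing.
Filtering reaches weighing via filtering → mixing → weighing.
Sampling reaches weighing via sampling → filtering → mixing → weighing.
No chain forces titration (or any of the others) ahead of weighing.
That's filtering, mixing, and sampling — 3 in all.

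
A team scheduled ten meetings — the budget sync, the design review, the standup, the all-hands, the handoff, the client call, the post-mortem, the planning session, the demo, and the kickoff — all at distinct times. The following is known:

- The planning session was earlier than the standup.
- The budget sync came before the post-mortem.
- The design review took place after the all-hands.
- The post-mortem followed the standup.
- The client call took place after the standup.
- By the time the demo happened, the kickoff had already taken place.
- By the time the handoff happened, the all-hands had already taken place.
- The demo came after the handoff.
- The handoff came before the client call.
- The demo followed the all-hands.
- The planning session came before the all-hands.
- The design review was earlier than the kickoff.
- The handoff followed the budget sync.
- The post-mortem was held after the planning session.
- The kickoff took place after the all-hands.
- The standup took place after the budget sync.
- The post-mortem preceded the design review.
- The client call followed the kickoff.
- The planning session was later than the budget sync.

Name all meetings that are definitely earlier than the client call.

the all-hands, the budget sync, the design review, the handoff, the kickoff, the planning session, the post-mortem, the standup

Directly stated before the client call: the handoff, the kickoff, and the standup.
The all-hands reaches the client call via the all-hands → the kickoff → the client call.
The budget sync reaches the client call via the budget sync → the standup → the client call.
The design review reaches the client call via the design review → the kickoff → the client call.
Likewise the planning session and the post-mortem each reach the client call by chaining the stated constraints.
No chain forces the demo ahead of the client call.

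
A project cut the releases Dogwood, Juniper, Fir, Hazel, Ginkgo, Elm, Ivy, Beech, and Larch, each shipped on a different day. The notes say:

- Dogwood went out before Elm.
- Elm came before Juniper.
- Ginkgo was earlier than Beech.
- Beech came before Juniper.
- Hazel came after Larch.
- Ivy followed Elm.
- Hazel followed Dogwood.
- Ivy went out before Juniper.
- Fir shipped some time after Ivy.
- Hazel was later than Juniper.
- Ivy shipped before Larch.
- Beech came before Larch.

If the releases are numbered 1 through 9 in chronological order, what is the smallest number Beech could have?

Ginkgo must come before Beech — 1 forced predecessor.
Nothing else is forced ahead of Beech, so its earliest slot is position 1 + 1 = 2.

2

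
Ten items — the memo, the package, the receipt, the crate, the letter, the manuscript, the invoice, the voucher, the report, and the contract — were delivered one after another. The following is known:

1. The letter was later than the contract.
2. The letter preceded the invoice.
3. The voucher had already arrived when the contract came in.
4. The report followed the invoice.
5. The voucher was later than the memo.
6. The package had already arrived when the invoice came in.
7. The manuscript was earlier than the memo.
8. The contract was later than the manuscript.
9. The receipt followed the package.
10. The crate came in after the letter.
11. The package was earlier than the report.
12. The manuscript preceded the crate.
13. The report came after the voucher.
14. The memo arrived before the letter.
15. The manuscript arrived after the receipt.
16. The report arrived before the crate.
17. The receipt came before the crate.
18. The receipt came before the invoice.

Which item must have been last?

the crate

Every other item has a chain of constraints placing it before the crate, so the crate is last.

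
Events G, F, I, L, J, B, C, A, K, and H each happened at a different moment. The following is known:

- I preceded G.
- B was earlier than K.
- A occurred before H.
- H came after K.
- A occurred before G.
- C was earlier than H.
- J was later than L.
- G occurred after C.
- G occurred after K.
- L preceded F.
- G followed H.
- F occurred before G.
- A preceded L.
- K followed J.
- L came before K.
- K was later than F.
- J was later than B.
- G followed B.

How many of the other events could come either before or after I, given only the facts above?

Forced after I: G.
That leaves A, B, C, F, H, J, K, and L with no forced order relative to I — 8.

8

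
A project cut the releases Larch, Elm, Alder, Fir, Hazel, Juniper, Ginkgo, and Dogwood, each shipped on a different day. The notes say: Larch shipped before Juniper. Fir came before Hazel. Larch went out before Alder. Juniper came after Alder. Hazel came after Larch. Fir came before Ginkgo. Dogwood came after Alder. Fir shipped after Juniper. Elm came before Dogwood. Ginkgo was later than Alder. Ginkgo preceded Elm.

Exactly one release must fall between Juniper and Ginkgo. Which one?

Fir

Tracing the constraints gives Juniper → Fir → Ginkgo, so Fir sits after Juniper and before Ginkgo.
No other release is forced both after Juniper and before Ginkgo.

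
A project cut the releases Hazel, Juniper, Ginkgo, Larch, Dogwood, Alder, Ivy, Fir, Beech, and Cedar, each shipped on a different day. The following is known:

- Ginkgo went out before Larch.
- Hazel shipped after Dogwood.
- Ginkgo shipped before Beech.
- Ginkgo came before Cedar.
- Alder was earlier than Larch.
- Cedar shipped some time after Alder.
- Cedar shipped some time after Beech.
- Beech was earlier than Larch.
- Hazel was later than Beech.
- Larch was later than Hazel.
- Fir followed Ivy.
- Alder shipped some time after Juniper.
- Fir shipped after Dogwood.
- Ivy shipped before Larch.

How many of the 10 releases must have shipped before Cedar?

4

Directly stated before Cedar: Alder, Beech, and Ginkgo.
Juniper reaches Cedar via Juniper → Alder → Cedar.
No chain forces Ivy (or any of the others) ahead of Cedar.
That's Alder, Beech, Ginkgo, and Juniper — 4 in all.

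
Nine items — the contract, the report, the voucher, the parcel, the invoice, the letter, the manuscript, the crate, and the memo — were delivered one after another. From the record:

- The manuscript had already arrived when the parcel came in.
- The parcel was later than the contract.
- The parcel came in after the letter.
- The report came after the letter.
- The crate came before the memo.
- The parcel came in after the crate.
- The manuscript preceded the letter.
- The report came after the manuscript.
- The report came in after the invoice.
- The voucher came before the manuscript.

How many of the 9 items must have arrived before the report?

4

Directly stated before the report: the invoice, the letter, and the manuscript.
The voucher reaches the report via the voucher → the manuscript → the report.
No chain forces the parcel (or any of the others) ahead of the report.
That's the invoice, the letter, the manuscript, and the voucher — 4 in all.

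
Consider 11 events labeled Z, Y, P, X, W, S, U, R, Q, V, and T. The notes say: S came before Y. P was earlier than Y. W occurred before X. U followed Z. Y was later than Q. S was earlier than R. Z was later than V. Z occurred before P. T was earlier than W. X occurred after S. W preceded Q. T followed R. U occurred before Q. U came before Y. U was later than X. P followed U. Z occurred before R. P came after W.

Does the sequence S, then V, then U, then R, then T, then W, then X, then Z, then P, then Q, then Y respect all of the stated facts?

no

The constraints require X before U, but in the proposed sequence U appears ahead of X. That one violation is enough.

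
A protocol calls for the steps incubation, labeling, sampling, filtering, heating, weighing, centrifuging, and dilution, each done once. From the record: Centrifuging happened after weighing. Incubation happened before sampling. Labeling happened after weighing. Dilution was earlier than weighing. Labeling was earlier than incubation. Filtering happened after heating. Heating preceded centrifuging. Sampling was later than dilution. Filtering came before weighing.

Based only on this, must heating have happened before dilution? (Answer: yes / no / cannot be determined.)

No chain of stated constraints runs from heating to dilution, and none runs from dilution to heating either.
So the relative order of heating and dilution is not fixed by the given facts.

cannot be determined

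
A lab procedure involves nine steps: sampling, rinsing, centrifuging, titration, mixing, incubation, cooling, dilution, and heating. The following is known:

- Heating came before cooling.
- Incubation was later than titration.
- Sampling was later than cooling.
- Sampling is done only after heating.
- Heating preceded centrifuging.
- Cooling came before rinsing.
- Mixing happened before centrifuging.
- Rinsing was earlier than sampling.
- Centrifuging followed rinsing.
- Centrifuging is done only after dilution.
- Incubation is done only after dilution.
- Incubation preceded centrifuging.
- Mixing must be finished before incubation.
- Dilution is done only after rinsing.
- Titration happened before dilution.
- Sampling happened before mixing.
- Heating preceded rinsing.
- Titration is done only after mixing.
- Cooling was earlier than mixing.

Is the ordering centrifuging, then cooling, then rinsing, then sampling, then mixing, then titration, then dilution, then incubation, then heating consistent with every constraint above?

The constraints require dilution before centrifuging, but in the proposed sequence centrifuging appears ahead of dilution. That one violation is enough.

no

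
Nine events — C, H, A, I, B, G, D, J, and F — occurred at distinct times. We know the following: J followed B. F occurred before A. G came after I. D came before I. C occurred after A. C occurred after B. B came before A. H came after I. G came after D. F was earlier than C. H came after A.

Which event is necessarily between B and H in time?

Tracing the constraints gives B → A → H, so A sits after B and before H.
No other event is forced both after B and before H.

A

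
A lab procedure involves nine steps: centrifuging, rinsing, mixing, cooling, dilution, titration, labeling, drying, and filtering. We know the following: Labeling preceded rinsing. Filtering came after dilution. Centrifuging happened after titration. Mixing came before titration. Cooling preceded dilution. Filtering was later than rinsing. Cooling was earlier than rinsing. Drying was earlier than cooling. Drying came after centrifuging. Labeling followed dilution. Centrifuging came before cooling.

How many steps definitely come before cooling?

Directly stated before cooling: centrifuging and drying.
Mixing reaches cooling via mixing → titration → centrifuging → cooling.
Titration reaches cooling via titration → centrifuging → cooling.
No chain forces filtering (or any of the others) ahead of cooling.
That's centrifuging, drying, mixing, and titration — 4 in all.

4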